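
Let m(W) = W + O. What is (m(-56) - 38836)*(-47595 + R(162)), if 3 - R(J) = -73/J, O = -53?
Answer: 300259368295/162 ≈ 1.8535e+9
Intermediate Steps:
m(W) = -53 + W (m(W) = W - 53 = -53 + W)
R(J) = 3 + 73/J (R(J) = 3 - (-73)/J = 3 + 73/J)
(m(-56) - 38836)*(-47595 + R(162)) = ((-53 - 56) - 38836)*(-47595 + (3 + 73/162)) = (-109 - 38836)*(-47595 + (3 + 73*(1/162))) = -38945*(-47595 + (3 + 73/162)) = -38945*(-47595 + 559/162) = -38945*(-7709831/162) = 300259368295/162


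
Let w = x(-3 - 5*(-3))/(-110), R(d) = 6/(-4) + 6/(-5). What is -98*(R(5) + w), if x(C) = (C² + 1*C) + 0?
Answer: 22197/55 ≈ 403.58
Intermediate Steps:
R(d) = -27/10 (R(d) = 6*(-¼) + 6*(-⅕) = -3/2 - 6/5 = -27/10)
x(C) = C + C² (x(C) = (C² + C) + 0 = (C + C²) + 0 = C + C²)
w = -78/55 (w = ((-3 - 5*(-3))*(1 + (-3 - 5*(-3))))/(-110) = ((-3 + 15)*(1 + (-3 + 15)))*(-1/110) = (12*(1 + 12))*(-1/110) = (12*13)*(-1/110) = 156*(-1/110) = -78/55 ≈ -1.4182)
-98*(R(5) + w) = -98*(-27/10 - 78/55) = -98*(-453/110) = 22197/55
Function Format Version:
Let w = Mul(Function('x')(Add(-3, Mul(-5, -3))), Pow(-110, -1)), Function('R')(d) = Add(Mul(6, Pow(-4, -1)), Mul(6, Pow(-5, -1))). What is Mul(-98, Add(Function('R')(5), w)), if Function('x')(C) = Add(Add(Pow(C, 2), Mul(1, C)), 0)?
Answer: Rational(22197, 55) ≈ 403.58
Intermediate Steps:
Function('R')(d) = Rational(-27, 10) (Function('R')(d) = Add(Mul(6, Rational(-1, 4)), Mul(6, Rational(-1, 5))) = Add(Rational(-3, 2), Rational(-6, 5)) = Rational(-27, 10))
Function('x')(C) = Add(C, Pow(C, 2)) (Function('x')(C) = Add(Add(Pow(C, 2), C), 0) = Add(Add(C, Pow(C, 2)), 0) = Add(C, Pow(C, 2)))
w = Rational(-78, 55) (w = Mul(Mul(Add(-3, Mul(-5, -3)), Add(1, Add(-3, Mul(-5, -3)))), Pow(-110, -1)) = Mul(Mul(Add(-3, 15), Add(1, Add(-3, 15))), Rational(-1, 110)) = Mul(Mul(12, Add(1, 12)), Rational(-1, 110)) = Mul(Mul(12, 13), Rational(-1, 110)) = Mul(156, Rational(-1, 110)) = Rational(-78, 55) ≈ -1.4182)
Mul(-98, Add(Function('R')(5), w)) = Mul(-98, Add(Rational(-27, 10), Rational(-78, 55))) = Mul(-98, Rational(-453, 110)) = Rational(22197, 55)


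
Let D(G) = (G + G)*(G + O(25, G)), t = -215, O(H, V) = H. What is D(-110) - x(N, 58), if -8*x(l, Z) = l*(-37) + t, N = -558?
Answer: 170031/8 ≈ 21254.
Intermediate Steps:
x(l, Z) = 215/8 + 37*l/8 (x(l, Z) = -(l*(-37) - 215)/8 = -(-37*l - 215)/8 = -(-215 - 37*l)/8 = 215/8 + 37*l/8)
D(G) = 2*G*(25 + G) (D(G) = (G + G)*(G + 25) = (2*G)*(25 + G) = 2*G*(25 + G))
D(-110) - x(N, 58) = 2*(-110)*(25 - 110) - (215/8 + (37/8)*(-558)) = 2*(-110)*(-85) - (215/8 - 10323/4) = 18700 - 1*(-20431/8) = 18700 + 20431/8 = 170031/8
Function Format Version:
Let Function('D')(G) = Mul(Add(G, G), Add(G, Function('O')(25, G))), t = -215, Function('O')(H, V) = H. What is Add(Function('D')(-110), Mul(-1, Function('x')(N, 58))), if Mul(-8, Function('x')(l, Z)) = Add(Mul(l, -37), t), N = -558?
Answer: Rational(170031, 8) ≈ 21254.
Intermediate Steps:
Function('x')(l, Z) = Add(Rational(215, 8), Mul(Rational(37, 8), l)) (Function('x')(l, Z) = Mul(Rational(-1, 8), Add(Mul(l, -37), -215)) = Mul(Rational(-1, 8), Add(Mul(-37, l), -215)) = Mul(Rational(-1, 8), Add(-215, Mul(-37, l))) = Add(Rational(215, 8), Mul(Rational(37, 8), l)))
Function('D')(G) = Mul(2, G, Add(25, G)) (Function('D')(G) = Mul(Add(G, G), Add(G, 25)) = Mul(Mul(2, G), Add(25, G)) = Mul(2, G, Add(25, G)))
Add(Function('D')(-110), Mul(-1, Function('x')(N, 58))) = Add(Mul(2, -110, Add(25, -110)), Mul(-1, Add(Rational(215, 8), Mul(Rational(37, 8), -558)))) = Add(Mul(2, -110, -85), Mul(-1, Add(Rational(215, 8), Rational(-10323, 4)))) = Add(18700, Mul(-1, Rational(-20431, 8))) = Add(18700, Rational(20431, 8)) = Rational(170031, 8)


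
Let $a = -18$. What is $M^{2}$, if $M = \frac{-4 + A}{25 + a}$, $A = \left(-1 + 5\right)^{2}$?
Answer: $\frac{144}{49} \approx 2.9388$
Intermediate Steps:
$A = 16$ ($A = 4^{2} = 16$)
$M = \frac{12}{7}$ ($M = \frac{-4 + 16}{25 - 18} = \frac{12}{7} \approx 1.7143$)
$M^{2} = \left(\frac{12}{7}\right)^{2} = \frac{144}{49}$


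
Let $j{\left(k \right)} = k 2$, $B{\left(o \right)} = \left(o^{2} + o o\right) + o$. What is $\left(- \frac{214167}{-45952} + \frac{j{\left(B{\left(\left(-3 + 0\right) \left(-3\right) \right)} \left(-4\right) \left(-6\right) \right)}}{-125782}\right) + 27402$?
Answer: $\frac{79204162681053}{2889967232} \approx 27407.0$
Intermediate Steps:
$B{\left(o \right)} = o + 2 o^{2}$ ($B{\left(o \right)} = \left(o^{2} + o^{2}\right) + o = 2 o^{2} + o = o + 2 o^{2}$)
$j{\left(k \right)} = 2 k$
$\left(- \frac{214167}{-45952} + \frac{j{\left(B{\left(\left(-3 + 0\right) \left(-3\right) \right)} \left(-4\right) \left(-6\right) \right)}}{-125782}\right) + 27402 = \left(- \frac{214167}{-45952} + \frac{2 \left(-3 + 0\right) \left(-3\right) \left(1 + 2 \left(-3 + 0\right) \left(-3\right)\right) \left(-4\right) \left(-6\right)}{-125782}\right) + 27402 = \left(\left(-214167\right) \left(- \frac{1}{45952}\right) + 2 \left(-3\right) \left(-3\right) \left(1 + 2 \left(\left(-3\right) \left(-3\right)\right)\right) \left(-4\right) \left(-6\right) \left(- \frac{1}{125782}\right)\right) + 27402 = \left(\frac{214167}{45952} + 2 \cdot 9 \left(1 + 2 \cdot 9\right) \left(-4\right) \left(-6\right) \left(- \frac{1}{125782}\right)\right) + 27402 = \left(\frac{214167}{45952} + 2 \cdot 9 \left(1 + 18\right) \left(-4\right) \left(-6\right) \left(- \frac{1}{125782}\right)\right) + 27402 = \left(\frac{214167}{45952} + 2 \cdot 9 \cdot 19 \left(-4\right) \left(-6\right) \left(- \frac{1}{125782}\right)\right) + 27402 = \left(\frac{214167}{45952} + 2 \cdot 171 \left(-4\right) \left(-6\right) \left(- \frac{1}{125782}\right)\right) + 27402 = \left(\frac{214167}{45952} + 2 \left(\left(-684\right) \left(-6\right)\right) \left(- \frac{1}{125782}\right)\right) + 27402 = \left(\frac{214167}{45952} + 2 \cdot 4104 \left(- \frac{1}{125782}\right)\right) + 27402 = \left(\frac{214167}{45952} + 8208 \left(- \frac{1}{125782}\right)\right) + 27402 = \left(\frac{214167}{45952} - \frac{4104}{62891}\right) + 27402 = \frac{13280589789}{2889967232} + 27402 = \frac{79204162681053}{2889967232}$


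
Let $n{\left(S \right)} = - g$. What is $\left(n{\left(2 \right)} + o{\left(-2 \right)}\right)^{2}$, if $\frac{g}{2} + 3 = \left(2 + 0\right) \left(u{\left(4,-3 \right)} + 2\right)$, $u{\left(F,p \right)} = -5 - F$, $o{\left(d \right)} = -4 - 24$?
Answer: $36$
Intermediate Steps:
$o{\left(d \right)} = -28$ ($o{\left(d \right)} = -4 - 24 = -28$)
$g = -34$ ($g = -6 + 2 \left(2 + 0\right) \left(\left(-5 - 4\right) + 2\right) = -6 + 2 \cdot 2 \left(\left(-5 - 4\right) + 2\right) = -6 + 2 \cdot 2 \left(-9 + 2\right) = -6 + 2 \cdot 2 \left(-7\right) = -6 + 2 \left(-14\right) = -6 - 28 = -34$)
$n{\left(S \right)} = 34$ ($n{\left(S \right)} = \left(-1\right) \left(-34\right) = 34$)
$\left(n{\left(2 \right)} + o{\left(-2 \right)}\right)^{2} = \left(34 - 28\right)^{2} = 6^{2} = 36$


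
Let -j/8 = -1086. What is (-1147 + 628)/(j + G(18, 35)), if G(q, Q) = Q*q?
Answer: -173/3106 ≈ -0.055699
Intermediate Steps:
j = 8688 (j = -8*(-1086) = 8688)
(-1147 + 628)/(j + G(18, 35)) = (-1147 + 628)/(8688 + 35*18) = -519/(8688 + 630) = -519/9318 = -519*1/9318 = -173/3106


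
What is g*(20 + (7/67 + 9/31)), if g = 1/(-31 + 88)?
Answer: 14120/39463 ≈ 0.35780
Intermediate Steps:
g = 1/57 ≈ 0.017544
g*(20 + (7/67 + 9/31)) = (20 + (7/67 + 9/31))/57 = (20 + 820/2077)/57 = (1/57)*(42360/2077) = 14120/39463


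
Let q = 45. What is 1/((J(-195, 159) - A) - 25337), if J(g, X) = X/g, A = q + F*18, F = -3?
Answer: -65/1646373 ≈ -3.9481e-5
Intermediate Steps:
A = -9 (A = 45 - 3*18 = 45 - 54 = -9)
1/((J(-195, 159) - A) - 25337) = 1/((159/(-195) - 1*(-9)) - 25337) = 1/((159*(-1/195) + 9) - 25337) = 1/((-53/65 + 9) - 25337) = 1/(532/65 - 25337) = 1/(-1646373/65) = -65/1646373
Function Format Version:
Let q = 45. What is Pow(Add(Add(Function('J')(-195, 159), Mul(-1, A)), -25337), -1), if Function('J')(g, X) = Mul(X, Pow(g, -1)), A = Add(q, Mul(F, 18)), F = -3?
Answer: Rational(-65, 1646373) ≈ -3.9481e-5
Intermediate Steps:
A = -9 (A = Add(45, Mul(-3, 18)) = Add(45, -54) = -9)
Pow(Add(Add(Function('J')(-195, 159), Mul(-1, A)), -25337), -1) = Pow(Add(Add(Mul(159, Pow(-195, -1)), Mul(-1, -9)), -25337), -1) = Pow(Add(Add(Mul(159, Rational(-1, 195)), 9), -25337), -1) = Pow(Add(Add(Rational(-53, 65), 9), -25337), -1) = Pow(Add(Rational(532, 65), -25337), -1) = Pow(Rational(-1646373, 65), -1) = Rational(-65, 1646373)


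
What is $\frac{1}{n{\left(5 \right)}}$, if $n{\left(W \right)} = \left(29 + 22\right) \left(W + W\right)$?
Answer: $\frac{1}{510} \approx 0.0019608$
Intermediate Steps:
$n{\left(W \right)} = 102 W$ ($n{\left(W \right)} = 51 \cdot 2 W = 102 W$)
$\frac{1}{n{\left(5 \right)}} = \frac{1}{102 \cdot 5} = \frac{1}{510}$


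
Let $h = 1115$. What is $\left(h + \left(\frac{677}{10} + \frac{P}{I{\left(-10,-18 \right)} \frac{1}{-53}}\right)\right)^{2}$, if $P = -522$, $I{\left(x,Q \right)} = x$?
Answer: $\frac{250873921}{100} \approx 2.5087 \cdot 10^{6}$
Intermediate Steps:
$\left(h + \left(\frac{677}{10} + \frac{P}{I{\left(-10,-18 \right)} \frac{1}{-53}}\right)\right)^{2} = \left(1115 + \left(\frac{677}{10} - \frac{522}{\left(-10\right) \frac{1}{-53}}\right)\right)^{2} = \left(1115 + \left(677 \cdot \frac{1}{10} - \frac{522}{\left(-10\right) \left(- \frac{1}{53}\right)}\right)\right)^{2} = \left(1115 + \left(\frac{677}{10} - \frac{522}{\frac{10}{53}}\right)\right)^{2} = \left(1115 + \left(\frac{677}{10} - \frac{13833}{5}\right)\right)^{2} = \left(1115 - \frac{26989}{10}\right)^{2} = \left(- \frac{15839}{10}\right)^{2} = \frac{250873921}{100}$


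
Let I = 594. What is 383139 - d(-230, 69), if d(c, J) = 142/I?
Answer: 113792212/297 ≈ 3.8314e+5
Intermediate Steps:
d(c, J) = 71/297 (d(c, J) = 142/594 = 142*(1/594) = 71/297)
383139 - d(-230, 69) = 383139 - 1*71/297 = 383139 - 71/297 = 113792212/297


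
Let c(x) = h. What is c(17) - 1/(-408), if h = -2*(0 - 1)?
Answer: 817/408 ≈ 2.0024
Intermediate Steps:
h = 2 (h = -2*(-1) = 2)
c(x) = 2
c(17) - 1/(-408) = 2 - 1/(-408) = 2 - 1*(-1/408) = 2 + 1/408 = 817/408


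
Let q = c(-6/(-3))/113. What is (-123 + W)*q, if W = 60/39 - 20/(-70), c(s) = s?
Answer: -22054/10283 ≈ -2.1447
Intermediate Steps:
q = 2/113 (q = -6/(-3)/113 = -6*(-1/3)*(1/113) = 2*(1/113) = 2/113 ≈ 0.017699)
W = 166/91 (W = 60*(1/39) - 20*(-1/70) = 20/13 + 2/7 = 166/91 ≈ 1.8242)
(-123 + W)*q = (-123 + 166/91)*(2/113) = -11027/91*2/113 = -22054/10283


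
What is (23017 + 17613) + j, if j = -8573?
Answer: 32057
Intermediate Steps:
(23017 + 17613) + j = (23017 + 17613) - 8573 = 40630 - 8573 = 32057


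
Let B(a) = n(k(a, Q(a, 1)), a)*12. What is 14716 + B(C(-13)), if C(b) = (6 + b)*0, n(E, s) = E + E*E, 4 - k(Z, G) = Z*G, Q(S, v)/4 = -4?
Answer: 14956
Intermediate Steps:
Q(S, v) = -16 (Q(S, v) = 4*(-4) = -16)
k(Z, G) = 4 - G*Z (k(Z, G) = 4 - Z*G = 4 - G*Z)
n(E, s) = E + E²
C(b) = 0
B(a) = 12*(4 + 16*a)*(5 + 16*a) (B(a) = ((4 - 1*(-16)*a)*(1 + (4 - 1*(-16)*a)))*12 = ((4 + 16*a)*(1 + (4 + 16*a)))*12 = ((4 + 16*a)*(5 + 16*a))*12 = 12*(4 + 16*a)*(5 + 16*a))
14716 + B(C(-13)) = 14716 + (240 + 1728*0 + 3072*0²) = 14716 + (240 + 0 + 3072*0) = 14716 + (240 + 0 + 0) = 14716 + 240 = 14956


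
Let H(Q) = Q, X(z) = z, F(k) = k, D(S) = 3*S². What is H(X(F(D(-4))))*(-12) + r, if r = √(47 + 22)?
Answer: -576 + √69 ≈ -567.69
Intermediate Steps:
r = √69 ≈ 8.3066
H(X(F(D(-4))))*(-12) + r = (3*(-4)²)*(-12) + √69 = (3*16)*(-12) + √69 = 48*(-12) + √69 = -576 + √69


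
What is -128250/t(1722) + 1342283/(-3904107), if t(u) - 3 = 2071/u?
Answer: -862218080677571/28254022359 ≈ -30517.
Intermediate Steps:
t(u) = 3 + 2071/u
-128250/t(1722) + 1342283/(-3904107) = -128250/(3 + 2071/1722) + 1342283/(-3904107) = -128250/(3 + 2071*(1/1722)) + 1342283*(-1/3904107) = -128250/(3 + 2071/1722) - 1342283/3904107 = -128250/7237/1722 - 1342283/3904107 = -128250*1722/7237 - 1342283/3904107 = -220846500/7237 - 1342283/3904107 = -862218080677571/28254022359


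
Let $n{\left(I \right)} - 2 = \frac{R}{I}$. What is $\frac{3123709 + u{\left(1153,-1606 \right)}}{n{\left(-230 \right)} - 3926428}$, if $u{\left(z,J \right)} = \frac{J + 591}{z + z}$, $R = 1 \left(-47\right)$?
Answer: $- \frac{828376272985}{1041248856749} \approx -0.79556$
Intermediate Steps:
$R = -47$
$n{\left(I \right)} = 2 - \frac{47}{I}$
$u{\left(z,J \right)} = \frac{591 + J}{2 z}$
$\frac{3123709 + u{\left(1153,-1606 \right)}}{n{\left(-230 \right)} - 3926428} = \frac{3123709 + \frac{591 - 1606}{2 \cdot 1153}}{\left(2 - \frac{47}{-230}\right) - 3926428} = \frac{3123709 + \frac{1}{2} \cdot \frac{1}{1153} \left(-1015\right)}{\left(2 - - \frac{47}{230}\right) - 3926428} = \frac{3123709 - \frac{1015}{2306}}{\left(2 + \frac{47}{230}\right) - 3926428} = \frac{7203271939}{2306 \left(\frac{507}{230} - 3926428\right)} = \frac{7203271939}{2306 \left(- \frac{903077933}{230}\right)} = \frac{7203271939}{2306} \left(- \frac{230}{903077933}\right) = - \frac{828376272985}{1041248856749}$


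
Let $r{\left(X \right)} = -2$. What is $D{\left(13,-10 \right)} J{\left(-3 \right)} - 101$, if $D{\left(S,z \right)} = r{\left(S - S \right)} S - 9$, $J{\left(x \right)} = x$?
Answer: $4$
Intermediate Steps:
$D{\left(S,z \right)} = -9 - 2 S$ ($D{\left(S,z \right)} = - 2 S - 9 = -9 - 2 S$)
$D{\left(13,-10 \right)} J{\left(-3 \right)} - 101 = \left(-9 - 26\right) \left(-3\right) - 101 = \left(-35\right) \left(-3\right) - 101 = 105 - 101 = 4$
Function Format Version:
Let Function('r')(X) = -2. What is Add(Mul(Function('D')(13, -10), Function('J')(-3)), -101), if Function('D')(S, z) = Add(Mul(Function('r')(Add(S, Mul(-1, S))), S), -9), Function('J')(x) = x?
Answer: 4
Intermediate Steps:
Function('D')(S, z) = Add(-9, Mul(-2, S)) (Function('D')(S, z) = Add(Mul(-2, S), -9) = Add(-9, Mul(-2, S)))
Add(Mul(Function('D')(13, -10), Function('J')(-3)), -101) = Add(Mul(Add(-9, Mul(-2, 13)), -3), -101) = Add(Mul(Add(-9, -26), -3), -101) = Add(Mul(-35, -3), -101) = Add(105, -101) = 4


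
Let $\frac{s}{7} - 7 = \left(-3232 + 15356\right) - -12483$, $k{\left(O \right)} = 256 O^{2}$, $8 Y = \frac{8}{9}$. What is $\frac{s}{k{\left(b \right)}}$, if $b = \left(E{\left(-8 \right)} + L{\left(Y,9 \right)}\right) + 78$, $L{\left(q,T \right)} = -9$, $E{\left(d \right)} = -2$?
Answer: $\frac{86149}{574592} \approx 0.14993$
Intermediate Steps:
$Y = \frac{1}{9}$ ($Y = \frac{8 \cdot \frac{1}{9}}{8} = \frac{1}{8} \cdot \frac{8}{9} = \frac{1}{9} \approx 0.11111$)
$b = 67$ ($b = \left(-2 - 9\right) + 78 = -11 + 78 = 67$)
$s = 172298$ ($s = 49 + 7 \left(\left(-3232 + 15356\right) - -12483\right) = 49 + 7 \left(12124 + 12483\right) = 49 + 7 \cdot 24607 = 49 + 172249 = 172298$)
$\frac{s}{k{\left(b \right)}} = \frac{172298}{256 \cdot 67^{2}} = \frac{172298}{256 \cdot 4489} = \frac{172298}{1149184} = 172298 \cdot \frac{1}{1149184} = \frac{86149}{574592}$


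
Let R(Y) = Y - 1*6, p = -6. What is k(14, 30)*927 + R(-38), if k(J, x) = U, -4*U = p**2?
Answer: -8387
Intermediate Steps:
R(Y) = -6 + Y (R(Y) = Y - 6 = -6 + Y)
U = -9 (U = -1/4*(-6)**2 = -1/4*36 = -9)
k(J, x) = -9
k(14, 30)*927 + R(-38) = -9*927 + (-6 - 38) = -8343 - 44 = -8387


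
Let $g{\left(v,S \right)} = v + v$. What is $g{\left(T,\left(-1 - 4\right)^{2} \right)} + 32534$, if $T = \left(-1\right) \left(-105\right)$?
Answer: $32744$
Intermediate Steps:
$T = 105$
$g{\left(v,S \right)} = 2 v$
$g{\left(T,\left(-1 - 4\right)^{2} \right)} + 32534 = 2 \cdot 105 + 32534 = 210 + 32534 = 32744$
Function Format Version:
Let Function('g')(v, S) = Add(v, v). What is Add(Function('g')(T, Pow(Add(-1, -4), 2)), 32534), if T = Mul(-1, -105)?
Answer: 32744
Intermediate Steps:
T = 105
Function('g')(v, S) = Mul(2, v)
Add(Function('g')(T, Pow(Add(-1, -4), 2)), 32534) = Add(Mul(2, 105), 32534) = Add(210, 32534) = 32744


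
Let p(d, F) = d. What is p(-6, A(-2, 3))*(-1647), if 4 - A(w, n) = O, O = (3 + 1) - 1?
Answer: 9882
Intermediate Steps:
O = 3 (O = 4 - 1 = 3)
A(w, n) = 1 (A(w, n) = 4 - 1*3 = 4 - 3 = 1)
p(-6, A(-2, 3))*(-1647) = -6*(-1647) = 9882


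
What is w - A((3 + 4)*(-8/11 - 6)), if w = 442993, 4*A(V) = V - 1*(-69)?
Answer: 19491451/44 ≈ 4.4299e+5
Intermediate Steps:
A(V) = 69/4 + V/4 (A(V) = (V - 1*(-69))/4 = (V + 69)/4 = (69 + V)/4 = 69/4 + V/4)
w - A((3 + 4)*(-8/11 - 6)) = 442993 - (69/4 + ((3 + 4)*(-8/11 - 6))/4) = 442993 - (69/4 + (7*(-8*1/11 - 6))/4) = 442993 - (69/4 + (7*(-8/11 - 6))/4) = 442993 - (69/4 + (7*(-74/11))/4) = 442993 - (69/4 + (1/4)*(-518/11)) = 442993 - (69/4 - 259/22) = 442993 - 1*241/44 = 442993 - 241/44 = 19491451/44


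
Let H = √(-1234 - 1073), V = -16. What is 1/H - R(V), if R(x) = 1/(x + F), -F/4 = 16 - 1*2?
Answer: 1/72 - I*√2307/2307 ≈ 0.013889 - 0.02082*I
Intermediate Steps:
F = -56 (F = -4*(16 - 1*2) = -4*(16 - 2) = -4*14 = -56)
H = I*√2307 (H = √(-2307) = I*√2307 ≈ 48.031*I)
R(x) = 1/(-56 + x) (R(x) = 1/(x - 56) = 1/(-56 + x))
1/H - R(V) = 1/(I*√2307) - 1/(-56 - 16) = -I*√2307/2307 - 1/(-72) = -I*√2307/2307 - 1*(-1/72) = -I*√2307/2307 + 1/72 = 1/72 - I*√2307/2307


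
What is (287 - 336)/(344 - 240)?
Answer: -49/104 ≈ -0.47115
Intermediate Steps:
(287 - 336)/(344 - 240) = -49/104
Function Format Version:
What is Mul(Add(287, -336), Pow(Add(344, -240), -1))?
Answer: Rational(-49, 104) ≈ -0.47115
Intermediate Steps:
Mul(Add(287, -336), Pow(Add(344, -240), -1)) = Mul(-49, Pow(104, -1)) = Mul(-49, Rational(1, 104)) = Rational(-49, 104)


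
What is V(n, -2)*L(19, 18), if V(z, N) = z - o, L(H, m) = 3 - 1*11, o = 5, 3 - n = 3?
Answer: 40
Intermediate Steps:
n = 0 (n = 3 - 1*3 = 3 - 3 = 0)
L(H, m) = -8 (L(H, m) = 3 - 11 = -8)
V(z, N) = -5 + z (V(z, N) = z - 1*5 = z - 5 = -5 + z)
V(n, -2)*L(19, 18) = (-5 + 0)*(-8) = -5*(-8) = 40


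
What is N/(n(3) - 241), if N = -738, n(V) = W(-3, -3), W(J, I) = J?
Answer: 369/122 ≈ 3.0246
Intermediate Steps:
n(V) = -3
N/(n(3) - 241) = -738/(-3 - 241) = -738/(-244) = -738*(-1/244) = 369/122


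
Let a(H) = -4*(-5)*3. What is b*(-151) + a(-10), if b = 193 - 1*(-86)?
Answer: -42069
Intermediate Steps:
b = 279 (b = 193 + 86 = 279)
a(H) = 60 (a(H) = 20*3 = 60)
b*(-151) + a(-10) = 279*(-151) + 60 = -42129 + 60 = -42069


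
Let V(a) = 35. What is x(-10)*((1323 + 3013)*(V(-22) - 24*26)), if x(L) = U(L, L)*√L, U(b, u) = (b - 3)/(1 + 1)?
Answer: 16600376*I*√10 ≈ 5.2495e+7*I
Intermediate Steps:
U(b, u) = -3/2 + b/2 (U(b, u) = (-3 + b)/2 = (-3 + b)*(½) = -3/2 + b/2)
x(L) = √L*(-3/2 + L/2) (x(L) = (-3/2 + L/2)*√L = √L*(-3/2 + L/2))
x(-10)*((1323 + 3013)*(V(-22) - 24*26)) = (√(-10)*(-3 - 10)/2)*((1323 + 3013)*(35 - 24*26)) = ((½)*(I*√10)*(-13))*(4336*(35 - 624)) = (-13*I*√10/2)*(4336*(-589)) = -13*I*√10/2*(-2553904) = 16600376*I*√10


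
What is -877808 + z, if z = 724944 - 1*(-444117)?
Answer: 291253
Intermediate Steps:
z = 1169061 (z = 724944 + 444117 = 1169061)
-877808 + z = -877808 + 1169061 = 291253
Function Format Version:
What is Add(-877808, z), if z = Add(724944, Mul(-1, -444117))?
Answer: 291253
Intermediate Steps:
z = 1169061 (z = Add(724944, 444117) = 1169061)
Add(-877808, z) = Add(-877808, 1169061) = 291253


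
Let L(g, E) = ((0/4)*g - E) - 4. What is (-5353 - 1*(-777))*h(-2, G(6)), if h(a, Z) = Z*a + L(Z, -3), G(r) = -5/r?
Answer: -9152/3 ≈ -3050.7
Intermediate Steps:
L(g, E) = -4 - E (L(g, E) = ((0*(1/4))*g - E) - 4 = (0*g - E) - 4 = (0 - E) - 4 = -E - 4 = -4 - E)
h(a, Z) = -1 + Z*a (h(a, Z) = Z*a + (-4 - 1*(-3)) = Z*a + (-4 + 3) = Z*a - 1 = -1 + Z*a)
(-5353 - 1*(-777))*h(-2, G(6)) = (-5353 - 1*(-777))*(-1 - 5/6*(-2)) = (-5353 + 777)*(-1 - 5*1/6*(-2)) = -4576*(-1 - 5/6*(-2)) = -4576*(-1 + 5/3) = -4576*2/3 = -9152/3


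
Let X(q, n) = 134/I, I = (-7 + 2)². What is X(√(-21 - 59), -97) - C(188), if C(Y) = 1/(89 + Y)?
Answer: 37093/6925 ≈ 5.3564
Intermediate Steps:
I = 25 (I = (-5)² = 25)
X(q, n) = 134/25
X(√(-21 - 59), -97) - C(188) = 134/25 - 1/(89 + 188) = 134/25 - 1/277 = 37093/6925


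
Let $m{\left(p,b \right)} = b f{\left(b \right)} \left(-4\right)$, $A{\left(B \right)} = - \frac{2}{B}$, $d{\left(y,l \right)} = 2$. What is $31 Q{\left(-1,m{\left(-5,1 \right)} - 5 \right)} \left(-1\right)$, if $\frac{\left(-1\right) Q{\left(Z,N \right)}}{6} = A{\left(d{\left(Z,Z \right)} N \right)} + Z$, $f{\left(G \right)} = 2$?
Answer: $- \frac{2232}{13} \approx -171.69$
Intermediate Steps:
$m{\left(p,b \right)} = - 8 b$ ($m{\left(p,b \right)} = b 2 \left(-4\right) = 2 b \left(-4\right) = - 8 b$)
$Q{\left(Z,N \right)} = - 6 Z + \frac{6}{N}$ ($Q{\left(Z,N \right)} = - 6 \left(- \frac{2}{2 N} + Z\right) = - 6 \left(- 2 \frac{1}{2 N} + Z\right) = - 6 \left(- \frac{1}{N} + Z\right) = - 6 \left(Z - \frac{1}{N}\right) = - 6 Z + \frac{6}{N}$)
$31 Q{\left(-1,m{\left(-5,1 \right)} - 5 \right)} \left(-1\right) = 31 \left(\left(-6\right) \left(-1\right) + \frac{6}{\left(-8\right) 1 - 5}\right) \left(-1\right) = 31 \left(6 + \frac{6}{-8 - 5}\right) \left(-1\right) = 31 \left(6 + \frac{6}{-13}\right) \left(-1\right) = 31 \left(6 + 6 \left(- \frac{1}{13}\right)\right) \left(-1\right) = 31 \left(6 - \frac{6}{13}\right) \left(-1\right) = 31 \cdot \frac{72}{13} \left(-1\right) = \frac{2232}{13} \left(-1\right) = - \frac{2232}{13}$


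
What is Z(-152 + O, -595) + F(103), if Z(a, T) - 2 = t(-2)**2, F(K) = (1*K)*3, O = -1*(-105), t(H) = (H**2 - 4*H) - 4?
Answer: 375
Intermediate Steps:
t(H) = -4 + H**2 - 4*H
O = 105
F(K) = 3*K (F(K) = K*3 = 3*K)
Z(a, T) = 66 (Z(a, T) = 2 + (-4 + (-2)**2 - 4*(-2))**2 = 2 + (-4 + 4 + 8)**2 = 2 + 8**2 = 2 + 64 = 66)
Z(-152 + O, -595) + F(103) = 66 + 3*103 = 66 + 309 = 375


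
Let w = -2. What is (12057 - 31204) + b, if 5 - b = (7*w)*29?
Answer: -18736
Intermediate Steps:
b = 411 (b = 5 - 7*(-2)*29 = 5 - (-14)*29 = 5 - 1*(-406) = 5 + 406 = 411)
(12057 - 31204) + b = (12057 - 31204) + 411 = -19147 + 411 = -18736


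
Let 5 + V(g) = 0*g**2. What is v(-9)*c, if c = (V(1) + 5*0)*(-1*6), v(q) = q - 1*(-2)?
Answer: -210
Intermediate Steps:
V(g) = -5 (V(g) = -5 + 0*g**2 = -5 + 0 = -5)
v(q) = 2 + q (v(q) = q + 2 = 2 + q)
c = 30 (c = (-5 + 5*0)*(-1*6) = (-5 + 0)*(-6) = -5*(-6) = 30)
v(-9)*c = (2 - 9)*30 = -7*30 = -210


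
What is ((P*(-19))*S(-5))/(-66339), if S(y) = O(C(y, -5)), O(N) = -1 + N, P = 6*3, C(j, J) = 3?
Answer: 76/7371 ≈ 0.010311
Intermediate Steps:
P = 18
S(y) = 2 (S(y) = -1 + 3 = 2)
((P*(-19))*S(-5))/(-66339) = ((18*(-19))*2)/(-66339) = -342*2*(-1/66339) = -684*(-1/66339) = 76/7371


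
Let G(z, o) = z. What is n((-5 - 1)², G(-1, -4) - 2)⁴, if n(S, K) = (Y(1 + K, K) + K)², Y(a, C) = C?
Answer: 1679616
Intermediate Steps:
n(S, K) = 4*K² (n(S, K) = (K + K)² = (2*K)² = 4*K²)
n((-5 - 1)², G(-1, -4) - 2)⁴ = (4*(-1 - 2)²)⁴ = (4*(-3)²)⁴ = (4*9)⁴ = 36⁴ = 1679616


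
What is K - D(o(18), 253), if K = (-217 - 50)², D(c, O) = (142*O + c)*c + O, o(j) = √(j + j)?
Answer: -144556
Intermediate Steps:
o(j) = √2*√j (o(j) = √(2*j) = √2*√j)
D(c, O) = O + c*(c + 142*O) (D(c, O) = (c + 142*O)*c + O = c*(c + 142*O) + O = O + c*(c + 142*O))
K = 71289 (K = (-267)² = 71289)
K - D(o(18), 253) = 71289 - (253 + (√2*√18)² + 142*253*(√2*√18)) = 71289 - (253 + (√2*(3*√2))² + 142*253*(√2*(3*√2))) = 71289 - (253 + 6² + 142*253*6) = 71289 - (253 + 36 + 215556) = 71289 - 1*215845 = 71289 - 215845 = -144556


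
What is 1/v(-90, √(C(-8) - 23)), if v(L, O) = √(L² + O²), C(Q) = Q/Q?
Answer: √8078/8078 ≈ 0.011126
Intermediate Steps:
C(Q) = 1
1/v(-90, √(C(-8) - 23)) = 1/(√((-90)² + (√(1 - 23))²)) = 1/(√(8100 + (√(-22))²)) = 1/(√(8100 + (I*√22)²)) = 1/(√(8100 - 22)) = 1/(√8078) = √8078/8078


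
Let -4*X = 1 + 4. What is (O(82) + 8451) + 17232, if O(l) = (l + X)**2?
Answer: 515257/16 ≈ 32204.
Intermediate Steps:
X = -5/4 (X = -(1 + 4)/4 = -1/4*5 = -5/4 ≈ -1.2500)
O(l) = (-5/4 + l)**2 (O(l) = (l - 5/4)**2 = (-5/4 + l)**2)
(O(82) + 8451) + 17232 = ((-5 + 4*82)**2/16 + 8451) + 17232 = ((-5 + 328)**2/16 + 8451) + 17232 = ((1/16)*323**2 + 8451) + 17232 = ((1/16)*104329 + 8451) + 17232 = (104329/16 + 8451) + 17232 = 239545/16 + 17232 = 515257/16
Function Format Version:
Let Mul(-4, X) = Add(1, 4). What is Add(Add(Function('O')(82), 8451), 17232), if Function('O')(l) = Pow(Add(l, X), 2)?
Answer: Rational(515257, 16) ≈ 32204.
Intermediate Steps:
X = Rational(-5, 4) (X = Mul(Rational(-1, 4), Add(1, 4)) = Mul(Rational(-1, 4), 5) = Rational(-5, 4) ≈ -1.2500)
Function('O')(l) = Pow(Add(Rational(-5, 4), l), 2) (Function('O')(l) = Pow(Add(l, Rational(-5, 4)), 2) = Pow(Add(Rational(-5, 4), l), 2))
Add(Add(Function('O')(82), 8451), 17232) = Add(Add(Mul(Rational(1, 16), Pow(Add(-5, Mul(4, 82)), 2)), 8451), 17232) = Add(Add(Mul(Rational(1, 16), Pow(Add(-5, 328), 2)), 8451), 17232) = Add(Add(Mul(Rational(1, 16), Pow(323, 2)), 8451), 17232) = Add(Add(Mul(Rational(1, 16), 104329), 8451), 17232) = Add(Add(Rational(104329, 16), 8451), 17232) = Add(Rational(239545, 16), 17232) = Rational(515257, 16)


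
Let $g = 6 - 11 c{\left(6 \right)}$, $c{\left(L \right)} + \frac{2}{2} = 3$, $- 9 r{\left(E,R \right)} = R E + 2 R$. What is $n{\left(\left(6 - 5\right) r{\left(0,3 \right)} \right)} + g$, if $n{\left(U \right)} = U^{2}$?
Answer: $- \frac{140}{9} \approx -15.556$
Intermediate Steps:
$r{\left(E,R \right)} = - \frac{2 R}{9} - \frac{E R}{9}$ ($r{\left(E,R \right)} = - \frac{R E + 2 R}{9} = - \frac{E R + 2 R}{9} = - \frac{2 R + E R}{9} = - \frac{2 R}{9} - \frac{E R}{9}$)
$c{\left(L \right)} = 2$ ($c{\left(L \right)} = -1 + 3 = 2$)
$g = -16$ ($g = 6 - 22 = -16$)
$n{\left(\left(6 - 5\right) r{\left(0,3 \right)} \right)} + g = \left(\left(6 - 5\right) \left(\left(- \frac{1}{9}\right) 3 \left(2 + 0\right)\right)\right)^{2} - 16 = \left(1 \left(\left(- \frac{1}{9}\right) 3 \cdot 2\right)\right)^{2} - 16 = \left(1 \left(- \frac{2}{3}\right)\right)^{2} - 16 = \left(- \frac{2}{3}\right)^{2} - 16 = \frac{4}{9} - 16 = - \frac{140}{9}$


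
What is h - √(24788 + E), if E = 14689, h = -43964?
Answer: -43964 - √39477 ≈ -44163.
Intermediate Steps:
h - √(24788 + E) = -43964 - √(24788 + 14689) = -43964 - √39477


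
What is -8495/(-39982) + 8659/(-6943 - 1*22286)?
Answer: -97903783/1168633878 ≈ -0.083776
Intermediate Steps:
-8495/(-39982) + 8659/(-6943 - 1*22286) = -8495*(-1/39982) + 8659/(-6943 - 22286) = 8495/39982 + 8659/(-29229) = 8495/39982 + 8659*(-1/29229) = 8495/39982 - 8659/29229 = -97903783/1168633878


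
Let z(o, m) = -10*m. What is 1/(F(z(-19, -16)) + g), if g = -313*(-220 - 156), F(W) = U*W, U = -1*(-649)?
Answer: 1/221528 ≈ 4.5141e-6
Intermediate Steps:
U = 649
F(W) = 649*W
g = 117688 (g = -313*(-376) = 117688)
1/(F(z(-19, -16)) + g) = 1/(649*(-10*(-16)) + 117688) = 1/(649*160 + 117688) = 1/(103840 + 117688) = 1/221528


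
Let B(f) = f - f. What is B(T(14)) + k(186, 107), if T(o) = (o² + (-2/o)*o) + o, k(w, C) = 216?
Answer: 216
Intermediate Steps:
T(o) = -2 + o + o² (T(o) = (o² - 2) + o = (-2 + o²) + o = -2 + o + o²)
B(f) = 0
B(T(14)) + k(186, 107) = 0 + 216 = 216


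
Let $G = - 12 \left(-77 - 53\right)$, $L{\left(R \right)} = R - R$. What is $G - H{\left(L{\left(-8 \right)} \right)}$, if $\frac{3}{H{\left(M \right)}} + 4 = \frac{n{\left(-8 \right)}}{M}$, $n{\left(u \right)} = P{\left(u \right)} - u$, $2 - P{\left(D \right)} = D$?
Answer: $1560$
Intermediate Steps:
$P{\left(D \right)} = 2 - D$
$L{\left(R \right)} = 0$
$n{\left(u \right)} = 2 - 2 u$ ($n{\left(u \right)} = \left(2 - u\right) - u = 2 - 2 u$)
$G = 1560$ ($G = - 12 \left(-77 - 53\right) = \left(-12\right) \left(-130\right) = 1560$)
$H{\left(M \right)} = \frac{3}{-4 + \frac{18}{M}}$ ($H{\left(M \right)} = \frac{3}{-4 + \frac{2 - -16}{M}} = \frac{3}{-4 + \frac{2 + 16}{M}} = \frac{3}{-4 + \frac{18}{M}}$)
$G - H{\left(L{\left(-8 \right)} \right)} = 1560 - \left(-3\right) 0 \frac{1}{-18 + 4 \cdot 0} = 1560 - \left(-3\right) 0 \frac{1}{-18 + 0} = 1560 - \left(-3\right) 0 \frac{1}{-18} = 1560 - \left(-3\right) 0 \left(- \frac{1}{18}\right) = 1560 - 0 = 1560 + 0 = 1560$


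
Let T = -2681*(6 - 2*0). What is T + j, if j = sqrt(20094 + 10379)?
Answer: -16086 + sqrt(30473) ≈ -15911.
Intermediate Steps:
T = -16086 (T = -2681*(6 + 0) = -2681*6 = -16086)
j = sqrt(30473) ≈ 174.57
T + j = -16086 + sqrt(30473)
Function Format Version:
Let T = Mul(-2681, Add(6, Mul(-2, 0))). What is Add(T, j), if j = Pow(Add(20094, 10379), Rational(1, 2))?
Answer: Add(-16086, Pow(30473, Rational(1, 2))) ≈ -15911.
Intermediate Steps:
T = -16086 (T = Mul(-2681, Add(6, 0)) = Mul(-2681, 6) = -16086)
j = Pow(30473, Rational(1, 2)) ≈ 174.57
Add(T, j) = Add(-16086, Pow(30473, Rational(1, 2)))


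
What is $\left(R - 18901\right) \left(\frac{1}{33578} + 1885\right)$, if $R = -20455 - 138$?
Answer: $- \frac{1249877103657}{16789} \approx -7.4446 \cdot 10^{7}$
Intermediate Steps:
$R = -20593$ ($R = -20455 - 138 = -20593$)
$\left(R - 18901\right) \left(\frac{1}{33578} + 1885\right) = \left(-20593 - 18901\right) \left(\frac{1}{33578} + 1885\right) = - 39494 \left(\frac{1}{33578} + 1885\right) = \left(-39494\right) \frac{63294531}{33578} = - \frac{1249877103657}{16789}$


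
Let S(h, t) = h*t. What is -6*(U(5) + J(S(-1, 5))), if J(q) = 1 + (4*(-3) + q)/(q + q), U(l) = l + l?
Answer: -381/5 ≈ -76.200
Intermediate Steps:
U(l) = 2*l
J(q) = 1 + (-12 + q)/(2*q) (J(q) = 1 + (-12 + q)/((2*q)) = 1 + (-12 + q)*(1/(2*q)) = 1 + (-12 + q)/(2*q))
-6*(U(5) + J(S(-1, 5))) = -6*(2*5 + (3/2 - 6/((-1*5)))) = -6*(10 + (3/2 - 6/(-5))) = -6*(10 + (3/2 - 6*(-1/5))) = -6*(10 + (3/2 + 6/5)) = -6*(10 + 27/10) = -6*127/10 = -381/5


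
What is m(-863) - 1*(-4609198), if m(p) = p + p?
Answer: 4607472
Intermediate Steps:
m(p) = 2*p
m(-863) - 1*(-4609198) = 2*(-863) - 1*(-4609198) = -1726 + 4609198 = 4607472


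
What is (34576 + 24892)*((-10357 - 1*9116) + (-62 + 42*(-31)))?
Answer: -1239134716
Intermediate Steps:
(34576 + 24892)*((-10357 - 1*9116) + (-62 + 42*(-31))) = 59468*((-10357 - 9116) + (-62 - 1302)) = 59468*(-19473 - 1364) = 59468*(-20837) = -1239134716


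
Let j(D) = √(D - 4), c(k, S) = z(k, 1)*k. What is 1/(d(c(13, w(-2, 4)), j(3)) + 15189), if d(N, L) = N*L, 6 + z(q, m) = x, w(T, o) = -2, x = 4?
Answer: 15189/230706397 + 26*I/230706397 ≈ 6.5837e-5 + 1.127e-7*I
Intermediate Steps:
z(q, m) = -2 (z(q, m) = -6 + 4 = -2)
c(k, S) = -2*k
j(D) = √(-4 + D)
d(N, L) = L*N
1/(d(c(13, w(-2, 4)), j(3)) + 15189) = 1/(√(-4 + 3)*(-2*13) + 15189) = 1/(√(-1)*(-26) + 15189) = 1/(I*(-26) + 15189) = 1/(-26*I + 15189) = 1/(15189 - 26*I) = (15189 + 26*I)/230706397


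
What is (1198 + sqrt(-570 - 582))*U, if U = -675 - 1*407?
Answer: -1296236 - 25968*I*sqrt(2) ≈ -1.2962e+6 - 36724.0*I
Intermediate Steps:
U = -1082 (U = -675 - 407 = -1082)
(1198 + sqrt(-570 - 582))*U = (1198 + sqrt(-570 - 582))*(-1082) = (1198 + sqrt(-1152))*(-1082) = (1198 + 24*I*sqrt(2))*(-1082) = -1296236 - 25968*I*sqrt(2)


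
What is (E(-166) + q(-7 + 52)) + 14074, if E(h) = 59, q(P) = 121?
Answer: 14254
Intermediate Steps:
(E(-166) + q(-7 + 52)) + 14074 = (59 + 121) + 14074 = 180 + 14074 = 14254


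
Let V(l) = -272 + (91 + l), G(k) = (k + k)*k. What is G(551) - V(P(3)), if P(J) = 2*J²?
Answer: 607365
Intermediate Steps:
G(k) = 2*k² (G(k) = (2*k)*k = 2*k²)
V(l) = -181 + l
G(551) - V(P(3)) = 2*551² - (-181 + 2*3²) = 2*303601 - (-181 + 2*9) = 607202 - (-181 + 18) = 607202 - 1*(-163) = 607202 + 163 = 607365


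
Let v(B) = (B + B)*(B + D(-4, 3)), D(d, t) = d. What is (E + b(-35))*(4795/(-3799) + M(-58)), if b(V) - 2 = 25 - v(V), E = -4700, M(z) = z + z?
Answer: 3297881037/3799 ≈ 8.6809e+5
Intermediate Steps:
M(z) = 2*z
v(B) = 2*B*(-4 + B) (v(B) = (B + B)*(B - 4) = (2*B)*(-4 + B) = 2*B*(-4 + B))
b(V) = 27 - 2*V*(-4 + V) (b(V) = 2 + (25 - 2*V*(-4 + V)) = 27 - 2*V*(-4 + V))
(E + b(-35))*(4795/(-3799) + M(-58)) = (-4700 + (27 - 2*(-35)*(-4 - 35)))*(4795/(-3799) + 2*(-58)) = (-4700 + (27 - 2*(-35)*(-39)))*(4795*(-1/3799) - 116) = (-4700 + (27 - 2730))*(-4795/3799 - 116) = (-4700 - 2703)*(-445479/3799) = -7403*(-445479/3799) = 3297881037/3799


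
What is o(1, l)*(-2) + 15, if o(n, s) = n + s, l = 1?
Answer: 11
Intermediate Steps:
o(1, l)*(-2) + 15 = (1 + 1)*(-2) + 15 = 2*(-2) + 15 = -4 + 15 = 11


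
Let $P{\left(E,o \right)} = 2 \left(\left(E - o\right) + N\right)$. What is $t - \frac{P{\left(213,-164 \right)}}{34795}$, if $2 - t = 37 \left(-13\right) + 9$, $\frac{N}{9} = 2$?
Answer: $\frac{3298408}{6959} \approx 473.98$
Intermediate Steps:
$N = 18$ ($N = 9 \cdot 2 = 18$)
$t = 474$ ($t = 2 - \left(37 \left(-13\right) + 9\right) = 2 - \left(-481 + 9\right) = 2 - -472 = 2 + 472 = 474$)
$P{\left(E,o \right)} = 36 - 2 o + 2 E$ ($P{\left(E,o \right)} = 2 \left(\left(E - o\right) + 18\right) = 2 \left(18 + E - o\right) = 36 - 2 o + 2 E$)
$t - \frac{P{\left(213,-164 \right)}}{34795} = 474 - \frac{36 - -328 + 2 \cdot 213}{34795} = 474 - \left(36 + 328 + 426\right) \frac{1}{34795} = 474 - 790 \cdot \frac{1}{34795} = 474 - \frac{158}{6959} = \frac{3298408}{6959}$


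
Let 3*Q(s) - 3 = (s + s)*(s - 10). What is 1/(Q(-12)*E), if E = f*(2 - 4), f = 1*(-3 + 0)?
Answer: 1/1062 ≈ 0.00094162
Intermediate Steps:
f = -3 (f = 1*(-3) = -3)
Q(s) = 1 + 2*s*(-10 + s)/3 (Q(s) = 1 + ((s + s)*(s - 10))/3 = 1 + ((2*s)*(-10 + s))/3 = 1 + (2*s*(-10 + s))/3 = 1 + 2*s*(-10 + s)/3)
E = 6 (E = -3*(2 - 4) = -3*(-2) = 6)
1/(Q(-12)*E) = 1/((1 - 20/3*(-12) + (⅔)*(-12)²)*6) = 1/((1 + 80 + (⅔)*144)*6) = 1/((1 + 80 + 96)*6) = 1/(177*6) = 1/1062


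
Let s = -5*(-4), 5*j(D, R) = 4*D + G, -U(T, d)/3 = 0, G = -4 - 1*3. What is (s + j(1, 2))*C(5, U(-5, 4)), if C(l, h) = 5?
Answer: 97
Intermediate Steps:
G = -7 (G = -4 - 3 = -7)
U(T, d) = 0 (U(T, d) = -3*0 = 0)
j(D, R) = -7/5 + 4*D/5 (j(D, R) = (4*D - 7)/5 = (-7 + 4*D)/5 = -7/5 + 4*D/5)
s = 20
(s + j(1, 2))*C(5, U(-5, 4)) = (20 + (-7/5 + (⅘)*1))*5 = (20 + (-7/5 + ⅘))*5 = (20 - ⅗)*5 = (97/5)*5 = 97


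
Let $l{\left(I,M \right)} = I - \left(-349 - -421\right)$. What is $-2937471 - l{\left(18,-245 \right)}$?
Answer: $-2937417$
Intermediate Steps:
$l{\left(I,M \right)} = -72 + I$ ($l{\left(I,M \right)} = I - \left(-349 + 421\right) = I - 72 = -72 + I$)
$-2937471 - l{\left(18,-245 \right)} = -2937471 - \left(-72 + 18\right) = -2937471 - -54 = -2937471 + 54 = -2937417$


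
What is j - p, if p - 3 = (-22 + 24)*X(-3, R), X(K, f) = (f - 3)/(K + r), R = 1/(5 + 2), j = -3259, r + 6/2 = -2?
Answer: -22839/7 ≈ -3262.7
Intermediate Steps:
r = -5 (r = -3 - 2 = -5)
R = 1/7 ≈ 0.14286
X(K, f) = (-3 + f)/(-5 + K) (X(K, f) = (f - 3)/(K - 5) = (-3 + f)/(-5 + K))
p = 26/7 (p = 3 + (-22 + 24)*((-3 + 1/7)/(-5 - 3)) = 3 + 2*(-20/7/(-8)) = 3 + 2*(-1/8*(-20/7)) = 3 + 2*(5/14) = 3 + 5/7 = 26/7 ≈ 3.7143)
j - p = -3259 - 1*26/7 = -3259 - 26/7 = -22839/7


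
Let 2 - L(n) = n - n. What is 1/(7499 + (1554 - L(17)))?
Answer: 1/9051 ≈ 0.00011049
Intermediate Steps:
L(n) = 2 (L(n) = 2 - (n - n) = 2 - 1*0 = 2 + 0 = 2)
1/(7499 + (1554 - L(17))) = 1/(7499 + (1554 - 1*2)) = 1/(7499 + (1554 - 2)) = 1/(7499 + 1552) = 1/9051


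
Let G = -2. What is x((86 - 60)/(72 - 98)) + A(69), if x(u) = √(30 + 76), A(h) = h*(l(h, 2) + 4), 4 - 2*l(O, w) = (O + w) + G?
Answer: -3933/2 + √106 ≈ -1956.2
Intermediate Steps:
l(O, w) = 3 - O/2 - w/2 (l(O, w) = 2 - ((O + w) - 2)/2 = 2 - (-2 + O + w)/2 = 2 + (1 - O/2 - w/2) = 3 - O/2 - w/2)
A(h) = h*(6 - h/2) (A(h) = h*((3 - h/2 - ½*2) + 4) = h*((3 - h/2 - 1) + 4) = h*((2 - h/2) + 4) = h*(6 - h/2))
x(u) = √106
x((86 - 60)/(72 - 98)) + A(69) = √106 + (½)*69*(12 - 1*69) = √106 + (½)*69*(12 - 69) = √106 + (½)*69*(-57) = √106 - 3933/2 = -3933/2 + √106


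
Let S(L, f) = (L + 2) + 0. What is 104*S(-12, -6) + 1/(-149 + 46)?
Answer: -107121/103 ≈ -1040.0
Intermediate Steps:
S(L, f) = 2 + L (S(L, f) = (2 + L) + 0 = 2 + L)
104*S(-12, -6) + 1/(-149 + 46) = 104*(2 - 12) + 1/(-149 + 46) = 104*(-10) + 1/(-103) = -1040 - 1/103 = -107121/103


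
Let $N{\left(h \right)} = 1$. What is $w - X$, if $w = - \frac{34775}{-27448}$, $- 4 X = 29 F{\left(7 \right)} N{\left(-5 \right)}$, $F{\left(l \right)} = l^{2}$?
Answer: $\frac{9785677}{27448} \approx 356.52$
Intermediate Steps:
$X = - \frac{1421}{4}$ ($X = - \frac{29 \cdot 7^{2} \cdot 1}{4} = - \frac{29 \cdot 49 \cdot 1}{4} = - \frac{1421 \cdot 1}{4} = \left(- \frac{1}{4}\right) 1421 = - \frac{1421}{4} \approx -355.25$)
$w = \frac{34775}{27448}$ ($w = \left(-34775\right) \left(- \frac{1}{27448}\right) = \frac{34775}{27448} \approx 1.2669$)
$w - X = \frac{34775}{27448} - - \frac{1421}{4} = \frac{34775}{27448} + \frac{1421}{4} = \frac{9785677}{27448}$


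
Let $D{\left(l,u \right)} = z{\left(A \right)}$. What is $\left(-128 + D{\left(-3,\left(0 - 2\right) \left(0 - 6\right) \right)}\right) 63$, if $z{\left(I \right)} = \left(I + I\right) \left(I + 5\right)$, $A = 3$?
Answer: $-5040$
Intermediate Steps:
$z{\left(I \right)} = 2 I \left(5 + I\right)$
$D{\left(l,u \right)} = 48$ ($D{\left(l,u \right)} = 2 \cdot 3 \left(5 + 3\right) = 2 \cdot 3 \cdot 8 = 48$)
$\left(-128 + D{\left(-3,\left(0 - 2\right) \left(0 - 6\right) \right)}\right) 63 = \left(-128 + 48\right) 63 = \left(-80\right) 63 = -5040$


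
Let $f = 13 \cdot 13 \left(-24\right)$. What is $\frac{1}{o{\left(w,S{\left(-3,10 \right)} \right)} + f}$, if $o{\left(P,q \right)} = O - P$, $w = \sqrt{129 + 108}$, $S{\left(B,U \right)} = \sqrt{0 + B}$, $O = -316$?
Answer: $- \frac{4372}{19114147} + \frac{\sqrt{237}}{19114147} \approx -0.00022793$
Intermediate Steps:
$S{\left(B,U \right)} = \sqrt{B}$
$f = -4056$ ($f = 169 \left(-24\right) = -4056$)
$w = \sqrt{237} \approx 15.395$
$o{\left(P,q \right)} = -316 - P$
$\frac{1}{o{\left(w,S{\left(-3,10 \right)} \right)} + f} = \frac{1}{\left(-316 - \sqrt{237}\right) - 4056} = \frac{1}{-4372 - \sqrt{237}}$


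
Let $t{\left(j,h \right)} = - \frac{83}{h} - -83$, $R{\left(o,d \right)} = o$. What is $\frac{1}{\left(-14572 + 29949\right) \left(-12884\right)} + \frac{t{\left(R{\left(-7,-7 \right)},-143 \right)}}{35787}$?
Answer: $\frac{789297489865}{337957747265996} \approx 0.0023355$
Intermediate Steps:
$t{\left(j,h \right)} = 83 - \frac{83}{h}$ ($t{\left(j,h \right)} = - \frac{83}{h} + 83 = 83 - \frac{83}{h}$)
$\frac{1}{\left(-14572 + 29949\right) \left(-12884\right)} + \frac{t{\left(R{\left(-7,-7 \right)},-143 \right)}}{35787} = \frac{1}{\left(-14572 + 29949\right) \left(-12884\right)} + \frac{83 - \frac{83}{-143}}{35787} = \frac{1}{15377} \left(- \frac{1}{12884}\right) + \left(83 - - \frac{83}{143}\right) \frac{1}{35787} = \frac{1}{15377} \left(- \frac{1}{12884}\right) + \left(83 + \frac{83}{143}\right) \frac{1}{35787} = - \frac{1}{198117268} + \frac{11952}{143} \cdot \frac{1}{35787} = - \frac{1}{198117268} + \frac{3984}{1705847} = \frac{789297489865}{337957747265996}$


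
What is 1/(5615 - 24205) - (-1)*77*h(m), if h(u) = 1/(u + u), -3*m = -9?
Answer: 357856/27885 ≈ 12.833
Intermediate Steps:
m = 3 (m = -1/3*(-9) = 3)
h(u) = 1/(2*u)
1/(5615 - 24205) - (-1)*77*h(m) = 1/(5615 - 24205) - (-1)*77*((1/2)/3) = 1/(-18590) - (-1)*77*((1/2)*(1/3)) = -1/18590 - (-1)*77*(1/6) = -1/18590 - (-1)*77/6 = -1/18590 - 1*(-77/6) = -1/18590 + 77/6 = 357856/27885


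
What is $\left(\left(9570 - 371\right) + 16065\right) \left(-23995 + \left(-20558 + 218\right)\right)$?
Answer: $-1120079440$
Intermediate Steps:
$\left(\left(9570 - 371\right) + 16065\right) \left(-23995 + \left(-20558 + 218\right)\right) = \left(\left(9570 - 371\right) + 16065\right) \left(-23995 - 20340\right) = \left(9199 + 16065\right) \left(-44335\right) = 25264 \left(-44335\right) = -1120079440$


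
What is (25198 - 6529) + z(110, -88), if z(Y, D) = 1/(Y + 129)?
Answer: 4461892/239 ≈ 18669.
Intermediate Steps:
z(Y, D) = 1/(129 + Y)
(25198 - 6529) + z(110, -88) = (25198 - 6529) + 1/(129 + 110) = 18669 + 1/239 = 4461892/239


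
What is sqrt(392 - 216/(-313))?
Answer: 4*sqrt(2404466)/313 ≈ 19.816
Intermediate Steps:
sqrt(392 - 216/(-313)) = sqrt(392 - 216*(-1/313)) = sqrt(392 + 216/313) = sqrt(122912/313) = 4*sqrt(2404466)/313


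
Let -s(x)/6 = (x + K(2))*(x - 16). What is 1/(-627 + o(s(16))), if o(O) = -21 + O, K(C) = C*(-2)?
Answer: -1/648 ≈ -0.0015432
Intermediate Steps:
K(C) = -2*C
s(x) = -6*(-16 + x)*(-4 + x) (s(x) = -6*(x - 2*2)*(x - 16) = -6*(x - 4)*(-16 + x) = -6*(-4 + x)*(-16 + x) = -6*(-16 + x)*(-4 + x))
1/(-627 + o(s(16))) = 1/(-627 + (-21 + (-384 - 6*16² + 120*16))) = 1/(-627 + (-21 + (-384 - 6*256 + 1920))) = 1/(-627 + (-21 + (-384 - 1536 + 1920))) = 1/(-627 + (-21 + 0)) = 1/(-627 - 21) = 1/(-648) = -1/648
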